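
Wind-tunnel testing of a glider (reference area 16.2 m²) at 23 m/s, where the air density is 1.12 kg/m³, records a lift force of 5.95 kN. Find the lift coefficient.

CL = 1.24

From L = ½ρv²S·CL, rearranging gives CL = 2L/(ρv²S).
CL = 2 × 5950 / (1.12 × 23² × 16.2) = 1.24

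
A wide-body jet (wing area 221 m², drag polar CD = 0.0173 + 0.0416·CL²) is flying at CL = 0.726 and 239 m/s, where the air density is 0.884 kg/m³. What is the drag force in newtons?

D = 2.19×10^5 N

CD = 0.0173 + 0.0416 × 0.726² = 0.03923
D = ½ρv²S·CD = ½ × 0.884 × 239² × 221 × 0.03923 = 2.19×10^5 N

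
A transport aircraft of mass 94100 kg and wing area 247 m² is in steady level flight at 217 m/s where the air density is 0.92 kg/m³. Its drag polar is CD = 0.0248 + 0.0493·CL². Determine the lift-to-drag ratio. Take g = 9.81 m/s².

L/D = 6.57

In steady level flight, lift balances weight: W = mg = 94100 × 9.81 = 9.2312×10^5 N.
Dynamic pressure q = 0.5 × 0.92 × 217² = 21660 Pa.
Required CL = L/(qS) = 9.2312×10^5/(21660·247) = 0.1725.
CD = 0.0248 + 0.0493 × 0.1725² = 0.02627.
L/D = CL/CD = 0.1725 / 0.02627 = 6.57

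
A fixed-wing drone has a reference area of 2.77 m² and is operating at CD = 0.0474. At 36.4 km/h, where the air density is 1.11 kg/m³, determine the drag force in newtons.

D = 7.45 N

Convert speed: v = 36.4 km/h ÷ 3.6 = 10.11 m/s.
D = ½ρv²S·CD = ½ × 1.11 × 10.11² × 2.77 × 0.0474 = 7.45 N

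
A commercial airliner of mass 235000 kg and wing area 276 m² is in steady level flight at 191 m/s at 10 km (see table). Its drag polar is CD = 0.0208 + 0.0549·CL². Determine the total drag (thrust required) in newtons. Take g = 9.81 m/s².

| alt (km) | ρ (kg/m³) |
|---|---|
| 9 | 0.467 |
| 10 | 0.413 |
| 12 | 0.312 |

At 10 km, from the table: ρ = 0.413 kg/m³.
Weight W = mg = 235000 × 9.81 = 2.3054×10^6 N; in level flight L = W.
q = ½ρv² = ½ × 0.413 × 191² = 7533 Pa.
CL = 2W/(ρv²S) = 2×2.3054×10^6/(0.413×191²×276) = 1.109.
CD = 0.0208 + 0.0549 × 1.109² = 0.08829.
D = q·S·CD = 7533 × 276 × 0.08829 = 1.836×10^5 N

D = 1.84×10^5 N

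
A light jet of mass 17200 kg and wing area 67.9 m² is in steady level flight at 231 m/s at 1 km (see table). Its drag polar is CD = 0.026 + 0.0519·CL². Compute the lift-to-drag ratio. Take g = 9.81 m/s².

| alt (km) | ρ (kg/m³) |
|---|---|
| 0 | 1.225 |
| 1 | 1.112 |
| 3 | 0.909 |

L/D = 3.18

At 1 km, from the table: ρ = 1.112 kg/m³.
Weight W = mg = 17200 × 9.81 = 1.6873×10^5 N; in level flight L = W.
Dynamic pressure q = 0.5 × 1.112 × 231² = 29670 Pa.
CL = 2W/(ρv²S) = 2×1.6873×10^5/(1.112×231²×67.9) = 0.08376.
CD = 0.026 + 0.0519 × 0.08376² = 0.02636.
L/D = CL/CD = 0.08376 / 0.02636 = 3.18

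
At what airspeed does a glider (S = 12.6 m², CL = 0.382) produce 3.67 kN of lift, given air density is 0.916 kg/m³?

v = 40.8 m/s

L = ½ρv²S·CL ⇒ v = √(2L/(ρ·S·CL))
v = √(2 × 3670 / (0.916 × 12.6 × 0.382)) = √1665 = 40.8 m/s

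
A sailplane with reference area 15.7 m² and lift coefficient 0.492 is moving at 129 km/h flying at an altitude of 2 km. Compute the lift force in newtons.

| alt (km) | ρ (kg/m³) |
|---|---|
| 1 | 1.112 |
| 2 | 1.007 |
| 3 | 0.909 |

L = 4990 N

At 2 km, from the table: ρ = 1.007 kg/m³.
Convert speed: v = 129 km/h ÷ 3.6 = 35.83 m/s.
L = ½ρv²S·CL = ½ × 1.007 × 35.83² × 15.7 × 0.492 = 4990 N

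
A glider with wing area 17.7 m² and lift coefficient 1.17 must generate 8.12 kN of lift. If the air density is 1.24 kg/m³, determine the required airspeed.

v = 25.1 m/s

L = ½ρv²S·CL ⇒ v = √(2L/(ρ·S·CL))
v = √(2 × 8120 / (1.24 × 17.7 × 1.17)) = √632.4 = 25.1 m/s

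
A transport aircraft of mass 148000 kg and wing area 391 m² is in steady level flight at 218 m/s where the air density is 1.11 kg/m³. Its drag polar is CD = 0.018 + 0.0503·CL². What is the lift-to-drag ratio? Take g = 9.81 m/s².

L/D = 7.41

Weight W = mg = 148000 × 9.81 = 1.4519×10^6 N; in level flight L = W.
q = ½ρv² = ½ × 1.11 × 218² = 26380 Pa.
CL = W/(q·S) = 1.4519×10^6 / (26380 × 391) = 0.1408.
CD = 0.018 + 0.0503 × 0.1408² = 0.019.
L/D = CL/CD = 0.1408 / 0.019 = 7.41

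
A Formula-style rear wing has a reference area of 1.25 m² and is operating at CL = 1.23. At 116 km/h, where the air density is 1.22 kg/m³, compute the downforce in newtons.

Convert speed: v = 116 km/h ÷ 3.6 = 32.22 m/s.
Dynamic pressure q = ½ρv² = ½ × 1.22 × 32.22² = 633.3 Pa.
L = q·S·CL = 633.3 × 1.25 × 1.23 = 974 N

L = 974 N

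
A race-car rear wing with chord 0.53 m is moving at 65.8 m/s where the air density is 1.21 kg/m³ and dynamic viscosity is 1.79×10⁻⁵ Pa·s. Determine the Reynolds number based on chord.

Re = 2.36×10^6

Re = ρ·v·c/μ = 1.21 × 65.8 × 0.53 / (1.79×10⁻⁵) = 2.36×10^6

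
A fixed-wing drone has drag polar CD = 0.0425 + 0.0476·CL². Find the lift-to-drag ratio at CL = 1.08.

CD = 0.0425 + 0.0476 × 1.08² = 0.09802
L/D = CL/CD = 1.08 / 0.09802 = 11

L/D = 11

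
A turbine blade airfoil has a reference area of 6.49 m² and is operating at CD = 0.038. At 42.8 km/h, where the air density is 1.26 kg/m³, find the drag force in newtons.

Convert speed: v = 42.8 km/h ÷ 3.6 = 11.89 m/s.
Dynamic pressure q = ½ρv² = ½ × 1.26 × 11.89² = 89.05 Pa.
D = q·S·CD = 89.05 × 6.49 × 0.038 = 22 N

D = 22 N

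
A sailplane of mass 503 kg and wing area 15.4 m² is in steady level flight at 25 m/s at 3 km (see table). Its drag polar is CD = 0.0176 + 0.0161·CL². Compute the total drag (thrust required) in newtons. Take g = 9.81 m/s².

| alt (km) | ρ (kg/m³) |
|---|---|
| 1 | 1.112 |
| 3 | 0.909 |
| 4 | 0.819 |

At 3 km, from the table: ρ = 0.909 kg/m³.
In steady level flight, lift balances weight: W = mg = 503 × 9.81 = 4934.4 N.
q = ½ρv² = ½ × 0.909 × 25² = 284.1 Pa.
Required CL = L/(qS) = 4934.4/(284.1·15.4) = 1.128.
CD = 0.0176 + 0.0161 × 1.128² = 0.03808.
D = q·S·CD = 284.1 × 15.4 × 0.03808 = 166.6 N

D = 167 N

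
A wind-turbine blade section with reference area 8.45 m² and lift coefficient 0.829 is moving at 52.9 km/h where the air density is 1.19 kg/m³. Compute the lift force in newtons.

Convert speed: v = 52.9 km/h ÷ 3.6 = 14.69 m/s.
L = ½ρv²S·CL = ½ × 1.19 × 14.69² × 8.45 × 0.829 = 900 N

L = 900 N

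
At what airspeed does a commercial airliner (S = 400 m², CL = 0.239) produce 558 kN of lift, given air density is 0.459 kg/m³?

L = ½ρv²S·CL ⇒ v = √(2L/(ρ·S·CL))
v = √(2 × 5.58×10^5 / (0.459 × 400 × 0.239)) = √25430 = 159 m/s

v = 159 m/s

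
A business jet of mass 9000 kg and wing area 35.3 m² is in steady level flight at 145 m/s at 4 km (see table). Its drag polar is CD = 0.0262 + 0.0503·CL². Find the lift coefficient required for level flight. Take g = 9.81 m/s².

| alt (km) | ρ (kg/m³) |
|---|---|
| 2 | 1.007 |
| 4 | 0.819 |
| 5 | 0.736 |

At 4 km, from the table: ρ = 0.819 kg/m³.
In steady level flight, lift balances weight: W = mg = 9000 × 9.81 = 88290 N.
q = ½ρv² = ½ × 0.819 × 145² = 8610 Pa.
Required CL = L/(qS) = 88290/(8610·35.3) = 0.2905.

CL = 0.291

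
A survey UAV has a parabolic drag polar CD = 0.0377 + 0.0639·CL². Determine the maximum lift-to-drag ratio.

(L/D)max = 10.2

For CD = CD0 + K·CL², (L/D)max occurs at CL* = √(CD0/K) and equals 1/(2√(K·CD0)).
(L/D)max = 1/(2√(0.0639 × 0.0377)) = 1/(2 × 0.04908) = 10.2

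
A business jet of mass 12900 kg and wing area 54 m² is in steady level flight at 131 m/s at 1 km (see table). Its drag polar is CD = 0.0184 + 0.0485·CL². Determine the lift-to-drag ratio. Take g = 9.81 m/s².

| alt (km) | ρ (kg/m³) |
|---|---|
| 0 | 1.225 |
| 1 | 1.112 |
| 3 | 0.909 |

L/D = 11.5

At 1 km, from the table: ρ = 1.112 kg/m³.
In steady level flight, lift balances weight: W = mg = 12900 × 9.81 = 1.2655×10^5 N.
q = ½ρv² = ½ × 1.112 × 131² = 9542 Pa.
CL = W/(q·S) = 1.2655×10^5 / (9542 × 54) = 0.2456.
CD = 0.0184 + 0.0485 × 0.2456² = 0.02133.
L/D = CL/CD = 0.2456 / 0.02133 = 11.5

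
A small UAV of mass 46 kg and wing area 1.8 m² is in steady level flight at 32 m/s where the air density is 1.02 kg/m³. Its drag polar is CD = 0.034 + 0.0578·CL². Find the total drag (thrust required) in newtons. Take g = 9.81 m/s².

In steady level flight, lift balances weight: W = mg = 46 × 9.81 = 451.26 N.
Dynamic pressure q = 0.5 × 1.02 × 32² = 522.2 Pa.
CL = W/(q·S) = 451.26 / (522.2 × 1.8) = 0.48.
CD = 0.034 + 0.0578 × 0.48² = 0.04732.
D = q·S·CD = 522.2 × 1.8 × 0.04732 = 44.48 N

D = 44.5 N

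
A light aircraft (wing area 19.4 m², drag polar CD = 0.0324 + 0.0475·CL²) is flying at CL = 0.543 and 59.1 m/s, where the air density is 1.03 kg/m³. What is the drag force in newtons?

D = 1620 N

CD = 0.0324 + 0.0475 × 0.543² = 0.04641
D = ½ρv²S·CD = ½ × 1.03 × 59.1² × 19.4 × 0.04641 = 1620 N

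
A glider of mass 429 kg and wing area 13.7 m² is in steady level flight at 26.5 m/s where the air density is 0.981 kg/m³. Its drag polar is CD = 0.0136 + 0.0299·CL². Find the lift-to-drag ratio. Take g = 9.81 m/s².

Weight W = mg = 429 × 9.81 = 4208.5 N; in level flight L = W.
q = ½ρv² = ½ × 0.981 × 26.5² = 344.5 Pa.
CL = 2W/(ρv²S) = 2×4208.5/(0.981×26.5²×13.7) = 0.8918.
CD = 0.0136 + 0.0299 × 0.8918² = 0.03738.
L/D = CL/CD = 0.8918 / 0.03738 = 23.9

L/D = 23.9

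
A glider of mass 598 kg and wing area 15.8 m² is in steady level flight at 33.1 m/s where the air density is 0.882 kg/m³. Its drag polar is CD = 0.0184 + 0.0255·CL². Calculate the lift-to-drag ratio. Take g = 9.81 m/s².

L/D = 23

In steady level flight, lift balances weight: W = mg = 598 × 9.81 = 5866.4 N.
Dynamic pressure q = 0.5 × 0.882 × 33.1² = 483.2 Pa.
Required CL = L/(qS) = 5866.4/(483.2·15.8) = 0.7685.
CD = 0.0184 + 0.0255 × 0.7685² = 0.03346.
L/D = CL/CD = 0.7685 / 0.03346 = 23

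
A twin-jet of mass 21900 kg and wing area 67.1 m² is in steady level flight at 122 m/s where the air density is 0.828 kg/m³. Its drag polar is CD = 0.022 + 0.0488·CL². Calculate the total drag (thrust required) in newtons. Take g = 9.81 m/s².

Weight W = mg = 21900 × 9.81 = 2.1484×10^5 N; in level flight L = W.
q = ½ρv² = ½ × 0.828 × 122² = 6162 Pa.
CL = W/(q·S) = 2.1484×10^5 / (6162 × 67.1) = 0.5196.
CD = 0.022 + 0.0488 × 0.5196² = 0.03518.
D = q·S·CD = 6162 × 67.1 × 0.03518 = 14540 N

D = 14500 N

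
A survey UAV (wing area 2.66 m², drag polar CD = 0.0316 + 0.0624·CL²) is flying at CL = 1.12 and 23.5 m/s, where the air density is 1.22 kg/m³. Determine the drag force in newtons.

D = 98.5 N

CD = 0.0316 + 0.0624 × 1.12² = 0.1099
D = ½ρv²S·CD = ½ × 1.22 × 23.5² × 2.66 × 0.1099 = 98.5 N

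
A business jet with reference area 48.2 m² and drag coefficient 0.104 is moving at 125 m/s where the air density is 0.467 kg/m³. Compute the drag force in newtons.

D = ½ρv²S·CD = ½ × 0.467 × 125² × 48.2 × 0.104 = 18300 N ≈ 18.3 kN

D = 18300 N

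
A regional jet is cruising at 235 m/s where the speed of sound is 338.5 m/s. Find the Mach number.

M = v/a = 235 / 338.5 = 0.694

M = 0.694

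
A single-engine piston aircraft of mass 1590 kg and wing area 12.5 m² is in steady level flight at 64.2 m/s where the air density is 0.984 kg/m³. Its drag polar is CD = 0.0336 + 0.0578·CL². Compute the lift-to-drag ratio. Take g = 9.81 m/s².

L/D = 11.1

Weight W = mg = 1590 × 9.81 = 15598 N; in level flight L = W.
Dynamic pressure q = 0.5 × 0.984 × 64.2² = 2028 Pa.
CL = W/(q·S) = 15598 / (2028 × 12.5) = 0.6153.
CD = 0.0336 + 0.0578 × 0.6153² = 0.05549.
L/D = CL/CD = 0.6153 / 0.05549 = 11.1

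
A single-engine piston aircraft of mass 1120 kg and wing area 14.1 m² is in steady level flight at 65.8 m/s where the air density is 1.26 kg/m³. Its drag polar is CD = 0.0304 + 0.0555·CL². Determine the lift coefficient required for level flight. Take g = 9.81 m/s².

CL = 0.286

Level flight ⇒ L = W = m·g = 1120 × 9.81 = 10987 N.
q = ½ρv² = ½ × 1.26 × 65.8² = 2728 Pa.
Required CL = L/(qS) = 10987/(2728·14.1) = 0.2857.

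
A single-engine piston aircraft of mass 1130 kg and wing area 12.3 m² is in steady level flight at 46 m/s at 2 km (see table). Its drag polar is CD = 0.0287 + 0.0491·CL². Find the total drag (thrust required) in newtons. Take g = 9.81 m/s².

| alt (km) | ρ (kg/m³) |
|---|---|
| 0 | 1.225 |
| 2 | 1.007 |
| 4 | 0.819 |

At 2 km, from the table: ρ = 1.007 kg/m³.
Level flight ⇒ L = W = m·g = 1130 × 9.81 = 11085 N.
q = ½ρv² = ½ × 1.007 × 46² = 1065 Pa.
CL = 2W/(ρv²S) = 2×11085/(1.007×46²×12.3) = 0.8459.
CD = 0.0287 + 0.0491 × 0.8459² = 0.06383.
D = q·S·CD = 1065 × 12.3 × 0.06383 = 836.5 N

D = 837 N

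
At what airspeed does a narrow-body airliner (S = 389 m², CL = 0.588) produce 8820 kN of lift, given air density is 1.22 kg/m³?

L = ½ρv²S·CL ⇒ v = √(2L/(ρ·S·CL))
v = √(2 × 8.82×10^6 / (1.22 × 389 × 0.588)) = √63210 = 251 m/s

v = 251 m/s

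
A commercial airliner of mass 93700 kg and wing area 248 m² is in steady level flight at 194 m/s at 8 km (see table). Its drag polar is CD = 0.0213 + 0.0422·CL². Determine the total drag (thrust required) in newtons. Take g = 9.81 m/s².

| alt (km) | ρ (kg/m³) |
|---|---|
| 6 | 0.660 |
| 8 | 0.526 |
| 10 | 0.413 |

At 8 km, from the table: ρ = 0.526 kg/m³.
Level flight ⇒ L = W = m·g = 93700 × 9.81 = 9.192×10^5 N.
Dynamic pressure q = 0.5 × 0.526 × 194² = 9898 Pa.
CL = W/(q·S) = 9.192×10^5 / (9898 × 248) = 0.3745.
CD = 0.0213 + 0.0422 × 0.3745² = 0.02722.
D = q·S·CD = 9898 × 248 × 0.02722 = 66810 N

D = 66800 N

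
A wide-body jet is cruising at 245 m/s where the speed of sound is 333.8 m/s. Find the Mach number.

M = 0.734

M = v/a = 245 / 333.8 = 0.734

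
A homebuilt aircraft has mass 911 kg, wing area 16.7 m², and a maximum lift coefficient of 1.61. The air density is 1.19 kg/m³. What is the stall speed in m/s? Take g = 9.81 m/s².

V_stall = 23.6 m/s

Stall occurs when L = W at CL,max. W = mg = 911 × 9.81 = 8937 N.
V_stall = √(2W/(ρ·S·CL,max)) = √(2 × 8937 / (1.19 × 16.7 × 1.61))
V_stall = √558.6 = 23.6 m/s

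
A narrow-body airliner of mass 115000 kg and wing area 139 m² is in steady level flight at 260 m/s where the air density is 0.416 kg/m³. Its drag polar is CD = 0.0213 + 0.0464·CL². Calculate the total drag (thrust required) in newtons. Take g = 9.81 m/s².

Level flight ⇒ L = W = m·g = 115000 × 9.81 = 1.1282×10^6 N.
Dynamic pressure q = 0.5 × 0.416 × 260² = 14060 Pa.
CL = W/(q·S) = 1.1282×10^6 / (14060 × 139) = 0.5772.
CD = 0.0213 + 0.0464 × 0.5772² = 0.03676.
D = q·S·CD = 14060 × 139 × 0.03676 = 71850 N

D = 71800 N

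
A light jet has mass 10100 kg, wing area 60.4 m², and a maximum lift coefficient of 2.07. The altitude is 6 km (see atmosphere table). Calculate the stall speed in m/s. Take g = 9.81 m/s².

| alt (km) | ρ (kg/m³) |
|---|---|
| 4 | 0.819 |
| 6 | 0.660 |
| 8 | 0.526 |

At 6 km, from the table: ρ = 0.660 kg/m³.
Weight W = mg = 10100 × 9.81 = 99080 N.
From L = ½ρV²S·CL,max = W: V_stall = √(2W/(ρSCL,max)) = √(2·99080/(0.66·60.4·2.07))
V_stall = √2401 = 49 m/s

V_stall = 49 m/s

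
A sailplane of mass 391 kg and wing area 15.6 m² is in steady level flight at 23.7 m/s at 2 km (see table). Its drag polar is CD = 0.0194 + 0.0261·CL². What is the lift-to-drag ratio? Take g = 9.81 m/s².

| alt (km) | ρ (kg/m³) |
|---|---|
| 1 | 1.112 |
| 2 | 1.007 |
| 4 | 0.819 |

L/D = 22.2

At 2 km, from the table: ρ = 1.007 kg/m³.
Weight W = mg = 391 × 9.81 = 3835.7 N; in level flight L = W.
q = ½ρv² = ½ × 1.007 × 23.7² = 282.8 Pa.
Required CL = L/(qS) = 3835.7/(282.8·15.6) = 0.8694.
CD = 0.0194 + 0.0261 × 0.8694² = 0.03913.
L/D = CL/CD = 0.8694 / 0.03913 = 22.2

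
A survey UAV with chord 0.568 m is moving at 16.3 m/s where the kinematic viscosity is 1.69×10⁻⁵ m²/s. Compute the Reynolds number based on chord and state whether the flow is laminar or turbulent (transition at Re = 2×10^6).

Re = v·c/ν = 16.3 × 0.568 / (1.69×10⁻⁵) = 5.48×10^5
Since 5.48×10^5 < 2×10^6, the flow is laminar.

Re = 5.48×10^5 (laminar)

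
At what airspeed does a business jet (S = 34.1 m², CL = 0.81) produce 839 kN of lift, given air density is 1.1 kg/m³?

v = 235 m/s

L = ½ρv²S·CL ⇒ v = √(2L/(ρ·S·CL))
v = √(2 × 8.39×10^5 / (1.1 × 34.1 × 0.81)) = √55230 = 235 m/s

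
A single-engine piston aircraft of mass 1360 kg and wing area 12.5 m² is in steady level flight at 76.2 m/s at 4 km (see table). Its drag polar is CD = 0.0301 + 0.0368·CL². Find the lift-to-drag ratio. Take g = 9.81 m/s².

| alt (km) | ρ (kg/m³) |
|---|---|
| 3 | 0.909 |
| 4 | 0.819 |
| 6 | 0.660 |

L/D = 12

At 4 km, from the table: ρ = 0.819 kg/m³.
In steady level flight, lift balances weight: W = mg = 1360 × 9.81 = 13342 N.
q = ½ρv² = ½ × 0.819 × 76.2² = 2378 Pa.
CL = 2W/(ρv²S) = 2×13342/(0.819×76.2²×12.5) = 0.4489.
CD = 0.0301 + 0.0368 × 0.4489² = 0.03752.
L/D = CL/CD = 0.4489 / 0.03752 = 12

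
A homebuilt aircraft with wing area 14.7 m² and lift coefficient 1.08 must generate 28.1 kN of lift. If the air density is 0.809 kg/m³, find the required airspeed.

L = ½ρv²S·CL ⇒ v = √(2L/(ρ·S·CL))
v = √(2 × 28100 / (0.809 × 14.7 × 1.08)) = √4376 = 66.1 m/s

v = 66.1 m/s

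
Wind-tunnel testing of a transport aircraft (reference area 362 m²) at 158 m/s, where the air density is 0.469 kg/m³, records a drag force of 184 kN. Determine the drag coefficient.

CD = 0.0868

From D = ½ρv²S·CD, rearranging gives CD = 2D/(ρv²S).
CD = 2 × 1.84×10^5 / (0.469 × 158² × 362) = 0.0868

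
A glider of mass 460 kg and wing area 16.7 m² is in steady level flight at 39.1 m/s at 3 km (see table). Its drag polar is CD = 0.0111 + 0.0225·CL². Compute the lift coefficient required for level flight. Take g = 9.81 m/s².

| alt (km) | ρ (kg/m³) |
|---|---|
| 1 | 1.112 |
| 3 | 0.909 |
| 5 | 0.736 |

CL = 0.389

At 3 km, from the table: ρ = 0.909 kg/m³.
In steady level flight, lift balances weight: W = mg = 460 × 9.81 = 4512.6 N.
Dynamic pressure q = 0.5 × 0.909 × 39.1² = 694.8 Pa.
CL = W/(q·S) = 4512.6 / (694.8 × 16.7) = 0.3889.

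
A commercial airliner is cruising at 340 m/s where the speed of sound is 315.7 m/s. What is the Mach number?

M = v/a = 340 / 315.7 = 1.08

M = 1.08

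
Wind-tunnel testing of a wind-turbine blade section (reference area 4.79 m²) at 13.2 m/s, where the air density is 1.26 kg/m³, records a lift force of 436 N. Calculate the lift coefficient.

From L = ½ρv²S·CL, rearranging gives CL = 2L/(ρv²S).
CL = 2 × 436 / (1.26 × 13.2² × 4.79) = 0.829

CL = 0.829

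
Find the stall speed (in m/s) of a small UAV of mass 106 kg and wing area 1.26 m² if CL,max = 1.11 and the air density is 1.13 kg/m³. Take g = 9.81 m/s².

V_stall = 36.3 m/s

Stall occurs when L = W at CL,max. W = mg = 106 × 9.81 = 1040 N.
V_stall = √(2W/(ρ·S·CL,max)) = √(2 × 1040 / (1.13 × 1.26 × 1.11))
V_stall = √1316 = 36.3 m/s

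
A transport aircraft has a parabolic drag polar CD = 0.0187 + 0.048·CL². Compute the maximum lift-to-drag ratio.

For CD = CD0 + K·CL², (L/D)max occurs at CL* = √(CD0/K) and equals 1/(2√(K·CD0)).
(L/D)max = 1/(2√(0.048 × 0.0187)) = 1/(2 × 0.02996) = 16.7

(L/D)max = 16.7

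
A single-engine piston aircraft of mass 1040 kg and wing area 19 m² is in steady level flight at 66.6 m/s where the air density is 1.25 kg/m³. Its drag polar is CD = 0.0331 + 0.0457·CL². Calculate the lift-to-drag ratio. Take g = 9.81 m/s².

L/D = 5.56

In steady level flight, lift balances weight: W = mg = 1040 × 9.81 = 10202 N.
Dynamic pressure q = 0.5 × 1.25 × 66.6² = 2772 Pa.
CL = W/(q·S) = 10202 / (2772 × 19) = 0.1937.
CD = 0.0331 + 0.0457 × 0.1937² = 0.03481.
L/D = CL/CD = 0.1937 / 0.03481 = 5.56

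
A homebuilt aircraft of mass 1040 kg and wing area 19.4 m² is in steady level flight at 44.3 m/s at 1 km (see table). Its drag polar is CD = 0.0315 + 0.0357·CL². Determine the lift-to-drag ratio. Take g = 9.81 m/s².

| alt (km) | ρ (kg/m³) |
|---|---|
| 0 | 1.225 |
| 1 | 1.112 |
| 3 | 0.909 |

L/D = 12.1

At 1 km, from the table: ρ = 1.112 kg/m³.
Weight W = mg = 1040 × 9.81 = 10202 N; in level flight L = W.
Dynamic pressure q = 0.5 × 1.112 × 44.3² = 1091 Pa.
CL = 2W/(ρv²S) = 2×10202/(1.112×44.3²×19.4) = 0.482.
CD = 0.0315 + 0.0357 × 0.482² = 0.03979.
L/D = CL/CD = 0.482 / 0.03979 = 12.1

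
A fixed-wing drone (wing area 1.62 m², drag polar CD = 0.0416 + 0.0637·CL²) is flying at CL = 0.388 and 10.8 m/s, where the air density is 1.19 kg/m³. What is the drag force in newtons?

D = 5.76 N

CD = 0.0416 + 0.0637 × 0.388² = 0.05119
D = ½ρv²S·CD = ½ × 1.19 × 10.8² × 1.62 × 0.05119 = 5.76 N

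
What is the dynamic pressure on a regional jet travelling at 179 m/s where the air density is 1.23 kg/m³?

q = 19700 Pa

q = ½ρv² = ½ × 1.23 × 179² = 19700 Pa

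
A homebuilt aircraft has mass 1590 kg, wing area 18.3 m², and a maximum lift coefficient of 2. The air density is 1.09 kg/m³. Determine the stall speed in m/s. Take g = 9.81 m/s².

V_stall = 28 m/s

Weight W = mg = 1590 × 9.81 = 15600 N.
V_stall = √(2W/(ρ·S·CL,max)) = √(2 × 15600 / (1.09 × 18.3 × 2))
V_stall = √782 = 28 m/s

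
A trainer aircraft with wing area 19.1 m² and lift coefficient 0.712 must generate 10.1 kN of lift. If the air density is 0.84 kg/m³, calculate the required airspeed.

v = 42.1 m/s

L = ½ρv²S·CL ⇒ v = √(2L/(ρ·S·CL))
v = √(2 × 10100 / (0.84 × 19.1 × 0.712)) = √1768 = 42.1 m/s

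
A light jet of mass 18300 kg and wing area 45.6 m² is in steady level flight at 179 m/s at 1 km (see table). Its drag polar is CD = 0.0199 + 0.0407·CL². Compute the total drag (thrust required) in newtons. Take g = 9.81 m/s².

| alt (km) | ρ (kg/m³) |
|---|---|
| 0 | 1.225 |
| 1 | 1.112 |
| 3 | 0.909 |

At 1 km, from the table: ρ = 1.112 kg/m³.
Weight W = mg = 18300 × 9.81 = 1.7952×10^5 N; in level flight L = W.
q = ½ρv² = ½ × 1.112 × 179² = 17810 Pa.
Required CL = L/(qS) = 1.7952×10^5/(17810·45.6) = 0.221.
CD = 0.0199 + 0.0407 × 0.221² = 0.02189.
D = q·S·CD = 17810 × 45.6 × 0.02189 = 17780 N

D = 17800 N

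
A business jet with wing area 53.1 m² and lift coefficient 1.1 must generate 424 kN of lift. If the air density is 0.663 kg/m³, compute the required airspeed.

L = ½ρv²S·CL ⇒ v = √(2L/(ρ·S·CL))
v = √(2 × 4.24×10^5 / (0.663 × 53.1 × 1.1)) = √21900 = 148 m/s

v = 148 m/s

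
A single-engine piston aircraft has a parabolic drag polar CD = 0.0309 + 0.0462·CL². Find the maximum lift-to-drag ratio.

For CD = CD0 + K·CL², (L/D)max occurs at CL* = √(CD0/K) and equals 1/(2√(K·CD0)).
(L/D)max = 1/(2√(0.0462 × 0.0309)) = 1/(2 × 0.03778) = 13.2

(L/D)max = 13.2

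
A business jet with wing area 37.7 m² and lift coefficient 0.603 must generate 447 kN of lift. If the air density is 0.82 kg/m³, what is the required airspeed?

v = 219 m/s

L = ½ρv²S·CL ⇒ v = √(2L/(ρ·S·CL))
v = √(2 × 4.47×10^5 / (0.82 × 37.7 × 0.603)) = √47960 = 219 m/s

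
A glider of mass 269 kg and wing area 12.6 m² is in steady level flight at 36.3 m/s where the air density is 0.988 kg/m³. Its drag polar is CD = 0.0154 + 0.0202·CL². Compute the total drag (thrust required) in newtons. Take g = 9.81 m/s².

D = 143 N

Weight W = mg = 269 × 9.81 = 2638.9 N; in level flight L = W.
q = ½ρv² = ½ × 0.988 × 36.3² = 650.9 Pa.
Required CL = L/(qS) = 2638.9/(650.9·12.6) = 0.3217.
CD = 0.0154 + 0.0202 × 0.3217² = 0.01749.
D = q·S·CD = 650.9 × 12.6 × 0.01749 = 143.5 N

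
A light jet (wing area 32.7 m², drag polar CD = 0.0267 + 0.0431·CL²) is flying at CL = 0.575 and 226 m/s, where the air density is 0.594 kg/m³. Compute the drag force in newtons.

D = 20300 N

CD = 0.0267 + 0.0431 × 0.575² = 0.04095
D = ½ρv²S·CD = ½ × 0.594 × 226² × 32.7 × 0.04095 = 20300 N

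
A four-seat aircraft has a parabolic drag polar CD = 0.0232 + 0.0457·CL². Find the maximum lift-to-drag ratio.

For CD = CD0 + K·CL², (L/D)max occurs at CL* = √(CD0/K) and equals 1/(2√(K·CD0)).
(L/D)max = 1/(2√(0.0457 × 0.0232)) = 1/(2 × 0.03256) = 15.4

(L/D)max = 15.4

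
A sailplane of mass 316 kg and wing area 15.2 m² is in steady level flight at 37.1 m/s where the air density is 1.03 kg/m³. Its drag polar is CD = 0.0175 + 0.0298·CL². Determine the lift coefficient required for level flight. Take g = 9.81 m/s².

CL = 0.288

Level flight ⇒ L = W = m·g = 316 × 9.81 = 3100 N.
Dynamic pressure q = 0.5 × 1.03 × 37.1² = 708.9 Pa.
CL = 2W/(ρv²S) = 2×3100/(1.03×37.1²×15.2) = 0.2877.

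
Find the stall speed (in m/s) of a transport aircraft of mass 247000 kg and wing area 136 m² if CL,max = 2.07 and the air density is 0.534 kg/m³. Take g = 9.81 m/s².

V_stall = 180 m/s

Stall occurs when L = W at CL,max. W = mg = 247000 × 9.81 = 2.423×10^6 N.
V_stall = √(2W/(ρ·S·CL,max)) = √(2 × 2.423×10^6 / (0.534 × 136 × 2.07))
V_stall = √32240 = 180 m/s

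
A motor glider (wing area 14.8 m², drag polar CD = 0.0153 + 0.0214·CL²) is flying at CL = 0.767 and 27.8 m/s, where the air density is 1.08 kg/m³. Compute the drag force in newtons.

D = 172 N

CD = 0.0153 + 0.0214 × 0.767² = 0.02789
D = ½ρv²S·CD = ½ × 1.08 × 27.8² × 14.8 × 0.02789 = 172 N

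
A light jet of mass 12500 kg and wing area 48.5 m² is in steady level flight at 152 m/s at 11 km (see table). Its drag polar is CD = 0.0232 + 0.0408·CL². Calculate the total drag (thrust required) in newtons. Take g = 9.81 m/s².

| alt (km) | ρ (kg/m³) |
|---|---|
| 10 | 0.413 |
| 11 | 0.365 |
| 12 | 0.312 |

D = 7740 N

At 11 km, from the table: ρ = 0.365 kg/m³.
In steady level flight, lift balances weight: W = mg = 12500 × 9.81 = 1.2262×10^5 N.
q = ½ρv² = ½ × 0.365 × 152² = 4216 Pa.
CL = W/(q·S) = 1.2262×10^5 / (4216 × 48.5) = 0.5996.
CD = 0.0232 + 0.0408 × 0.5996² = 0.03787.
D = q·S·CD = 4216 × 48.5 × 0.03787 = 7744 N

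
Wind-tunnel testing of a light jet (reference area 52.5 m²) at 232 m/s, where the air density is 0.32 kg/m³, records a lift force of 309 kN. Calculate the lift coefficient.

CL = 0.683

From L = ½ρv²S·CL, rearranging gives CL = 2L/(ρv²S).
CL = 2 × 3.09×10^5 / (0.32 × 232² × 52.5) = 0.683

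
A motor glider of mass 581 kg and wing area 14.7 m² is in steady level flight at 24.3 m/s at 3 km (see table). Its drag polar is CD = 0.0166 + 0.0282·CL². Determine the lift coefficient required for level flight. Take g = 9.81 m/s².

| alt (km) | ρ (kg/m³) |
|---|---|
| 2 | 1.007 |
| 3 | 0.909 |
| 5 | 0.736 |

At 3 km, from the table: ρ = 0.909 kg/m³.
In steady level flight, lift balances weight: W = mg = 581 × 9.81 = 5699.6 N.
q = ½ρv² = ½ × 0.909 × 24.3² = 268.4 Pa.
CL = W/(q·S) = 5699.6 / (268.4 × 14.7) = 1.445.

CL = 1.44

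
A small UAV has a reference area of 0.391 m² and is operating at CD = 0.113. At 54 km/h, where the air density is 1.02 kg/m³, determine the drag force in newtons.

Convert speed: v = 54 km/h ÷ 3.6 = 15 m/s.
D = ½ρv²S·CD = ½ × 1.02 × 15² × 0.391 × 0.113 = 5.07 N

D = 5.07 N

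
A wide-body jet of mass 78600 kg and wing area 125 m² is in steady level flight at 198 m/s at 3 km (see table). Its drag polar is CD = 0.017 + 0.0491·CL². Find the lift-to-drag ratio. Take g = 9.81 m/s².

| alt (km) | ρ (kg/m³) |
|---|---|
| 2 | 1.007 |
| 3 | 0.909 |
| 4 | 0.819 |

At 3 km, from the table: ρ = 0.909 kg/m³.
Level flight ⇒ L = W = m·g = 78600 × 9.81 = 7.7107×10^5 N.
q = ½ρv² = ½ × 0.909 × 198² = 17820 Pa.
Required CL = L/(qS) = 7.7107×10^5/(17820·125) = 0.3462.
CD = 0.017 + 0.0491 × 0.3462² = 0.02288.
L/D = CL/CD = 0.3462 / 0.02288 = 15.1

L/D = 15.1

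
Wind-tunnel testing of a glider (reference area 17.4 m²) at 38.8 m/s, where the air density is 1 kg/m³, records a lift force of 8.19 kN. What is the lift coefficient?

CL = 0.625

From L = ½ρv²S·CL, rearranging gives CL = 2L/(ρv²S).
CL = 2 × 8190 / (1 × 38.8² × 17.4) = 0.625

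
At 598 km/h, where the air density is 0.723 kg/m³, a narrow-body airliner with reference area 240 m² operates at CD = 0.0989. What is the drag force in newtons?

D = 2.37×10^5 N

Convert speed: v = 598 km/h ÷ 3.6 = 166.1 m/s.
Dynamic pressure q = ½ρv² = ½ × 0.723 × 166.1² = 9975 Pa.
D = q·S·CD = 9975 × 240 × 0.0989 = 2.37×10^5 N ≈ 237 kN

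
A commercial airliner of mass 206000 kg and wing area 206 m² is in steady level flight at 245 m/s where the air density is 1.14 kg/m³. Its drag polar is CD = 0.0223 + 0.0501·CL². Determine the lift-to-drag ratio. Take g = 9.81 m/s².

In steady level flight, lift balances weight: W = mg = 206000 × 9.81 = 2.0209×10^6 N.
Dynamic pressure q = 0.5 × 1.14 × 245² = 34210 Pa.
Required CL = L/(qS) = 2.0209×10^6/(34210·206) = 0.2867.
CD = 0.0223 + 0.0501 × 0.2867² = 0.02642.
L/D = CL/CD = 0.2867 / 0.02642 = 10.9

L/D = 10.9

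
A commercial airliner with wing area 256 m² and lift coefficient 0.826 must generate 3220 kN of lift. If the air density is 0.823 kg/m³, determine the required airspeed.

v = 192 m/s

L = ½ρv²S·CL ⇒ v = √(2L/(ρ·S·CL))
v = √(2 × 3.22×10^6 / (0.823 × 256 × 0.826)) = √37010 = 192 m/s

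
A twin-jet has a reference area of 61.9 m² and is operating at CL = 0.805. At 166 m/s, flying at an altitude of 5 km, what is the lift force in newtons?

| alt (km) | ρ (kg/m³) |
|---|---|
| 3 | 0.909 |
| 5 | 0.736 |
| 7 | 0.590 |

L = 5.05×10^5 N

At 5 km, from the table: ρ = 0.736 kg/m³.
Dynamic pressure q = ½ρv² = ½ × 0.736 × 166² = 10140 Pa.
L = q·S·CL = 10140 × 61.9 × 0.805 = 5.05×10^5 N ≈ 505 kN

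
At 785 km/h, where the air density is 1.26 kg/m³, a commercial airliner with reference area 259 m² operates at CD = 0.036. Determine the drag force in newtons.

Convert speed: v = 785 km/h ÷ 3.6 = 218.1 m/s.
Dynamic pressure q = ½ρv² = ½ × 1.26 × 218.1² = 29960 Pa.
D = q·S·CD = 29960 × 259 × 0.036 = 2.79×10^5 N ≈ 279 kN

D = 2.79×10^5 N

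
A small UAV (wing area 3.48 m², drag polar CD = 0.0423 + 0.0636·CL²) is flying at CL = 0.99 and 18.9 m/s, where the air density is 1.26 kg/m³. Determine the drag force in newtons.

CD = 0.0423 + 0.0636 × 0.99² = 0.1046
D = ½ρv²S·CD = ½ × 1.26 × 18.9² × 3.48 × 0.1046 = 81.9 N

D = 81.9 N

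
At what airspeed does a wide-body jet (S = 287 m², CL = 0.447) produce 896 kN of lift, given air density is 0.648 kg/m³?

v = 147 m/s

L = ½ρv²S·CL ⇒ v = √(2L/(ρ·S·CL))
v = √(2 × 8.96×10^5 / (0.648 × 287 × 0.447)) = √21560 = 147 m/s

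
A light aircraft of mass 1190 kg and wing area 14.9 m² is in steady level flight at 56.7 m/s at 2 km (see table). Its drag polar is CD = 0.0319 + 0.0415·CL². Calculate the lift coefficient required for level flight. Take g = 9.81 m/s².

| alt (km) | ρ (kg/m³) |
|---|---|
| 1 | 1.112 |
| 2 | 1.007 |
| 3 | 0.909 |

At 2 km, from the table: ρ = 1.007 kg/m³.
In steady level flight, lift balances weight: W = mg = 1190 × 9.81 = 11674 N.
Dynamic pressure q = 0.5 × 1.007 × 56.7² = 1619 Pa.
CL = W/(q·S) = 11674 / (1619 × 14.9) = 0.484.

CL = 0.484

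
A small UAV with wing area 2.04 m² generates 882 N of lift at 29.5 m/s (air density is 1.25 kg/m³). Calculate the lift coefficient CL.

CL = 0.795

From L = ½ρv²S·CL, rearranging gives CL = 2L/(ρv²S).
CL = 2 × 882 / (1.25 × 29.5² × 2.04) = 0.795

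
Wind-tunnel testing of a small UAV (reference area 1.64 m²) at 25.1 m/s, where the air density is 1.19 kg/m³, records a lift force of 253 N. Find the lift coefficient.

CL = 0.412

From L = ½ρv²S·CL, rearranging gives CL = 2L/(ρv²S).
CL = 2 × 253 / (1.19 × 25.1² × 1.64) = 0.412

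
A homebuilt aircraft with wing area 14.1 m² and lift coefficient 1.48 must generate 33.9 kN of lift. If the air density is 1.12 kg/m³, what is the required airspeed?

L = ½ρv²S·CL ⇒ v = √(2L/(ρ·S·CL))
v = √(2 × 33900 / (1.12 × 14.1 × 1.48)) = √2901 = 53.9 m/s

v = 53.9 m/s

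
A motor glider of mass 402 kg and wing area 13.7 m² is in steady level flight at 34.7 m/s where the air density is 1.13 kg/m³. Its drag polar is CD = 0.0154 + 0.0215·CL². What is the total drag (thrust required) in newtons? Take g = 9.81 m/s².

D = 179 N

In steady level flight, lift balances weight: W = mg = 402 × 9.81 = 3943.6 N.
Dynamic pressure q = 0.5 × 1.13 × 34.7² = 680.3 Pa.
CL = 2W/(ρv²S) = 2×3943.6/(1.13×34.7²×13.7) = 0.4231.
CD = 0.0154 + 0.0215 × 0.4231² = 0.01925.
D = q·S·CD = 680.3 × 13.7 × 0.01925 = 179.4 N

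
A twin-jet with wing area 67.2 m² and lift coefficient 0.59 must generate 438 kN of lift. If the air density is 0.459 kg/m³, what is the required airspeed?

L = ½ρv²S·CL ⇒ v = √(2L/(ρ·S·CL))
v = √(2 × 4.38×10^5 / (0.459 × 67.2 × 0.59)) = √48140 = 219 m/s

v = 219 m/s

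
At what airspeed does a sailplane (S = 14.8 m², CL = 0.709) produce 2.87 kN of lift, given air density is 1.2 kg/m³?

v = 21.4 m/s

L = ½ρv²S·CL ⇒ v = √(2L/(ρ·S·CL))
v = √(2 × 2870 / (1.2 × 14.8 × 0.709)) = √455.9 = 21.4 m/s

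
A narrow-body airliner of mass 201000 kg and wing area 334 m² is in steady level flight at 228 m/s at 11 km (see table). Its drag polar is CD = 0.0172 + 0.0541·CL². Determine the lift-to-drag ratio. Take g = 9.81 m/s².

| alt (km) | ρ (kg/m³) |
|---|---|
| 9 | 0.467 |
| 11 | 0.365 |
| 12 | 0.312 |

At 11 km, from the table: ρ = 0.365 kg/m³.
Level flight ⇒ L = W = m·g = 201000 × 9.81 = 1.9718×10^6 N.
q = ½ρv² = ½ × 0.365 × 228² = 9487 Pa.
Required CL = L/(qS) = 1.9718×10^6/(9487·334) = 0.6223.
CD = 0.0172 + 0.0541 × 0.6223² = 0.03815.
L/D = CL/CD = 0.6223 / 0.03815 = 16.3

L/D = 16.3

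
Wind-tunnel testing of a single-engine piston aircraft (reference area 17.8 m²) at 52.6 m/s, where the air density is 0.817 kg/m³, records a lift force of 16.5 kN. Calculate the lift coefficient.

CL = 0.82

From L = ½ρv²S·CL, rearranging gives CL = 2L/(ρv²S).
CL = 2 × 16500 / (0.817 × 52.6² × 17.8) = 0.82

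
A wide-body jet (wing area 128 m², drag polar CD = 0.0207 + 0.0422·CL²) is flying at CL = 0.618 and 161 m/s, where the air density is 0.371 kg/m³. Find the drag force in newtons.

D = 22700 N

CD = 0.0207 + 0.0422 × 0.618² = 0.03682
D = ½ρv²S·CD = ½ × 0.371 × 161² × 128 × 0.03682 = 22700 N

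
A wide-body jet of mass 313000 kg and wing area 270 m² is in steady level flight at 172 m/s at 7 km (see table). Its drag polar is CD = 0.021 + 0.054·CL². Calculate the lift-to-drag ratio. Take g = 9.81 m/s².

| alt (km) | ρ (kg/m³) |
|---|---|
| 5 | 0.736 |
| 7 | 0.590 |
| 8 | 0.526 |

At 7 km, from the table: ρ = 0.590 kg/m³.
Weight W = mg = 313000 × 9.81 = 3.0705×10^6 N; in level flight L = W.
Dynamic pressure q = 0.5 × 0.59 × 172² = 8727 Pa.
CL = 2W/(ρv²S) = 2×3.0705×10^6/(0.59×172²×270) = 1.303.
CD = 0.021 + 0.054 × 1.303² = 0.1127.
L/D = CL/CD = 1.303 / 0.1127 = 11.6

L/D = 11.6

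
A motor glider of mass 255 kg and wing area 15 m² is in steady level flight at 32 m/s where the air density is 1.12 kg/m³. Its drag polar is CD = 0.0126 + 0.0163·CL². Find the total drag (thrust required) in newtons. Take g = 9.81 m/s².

Weight W = mg = 255 × 9.81 = 2501.6 N; in level flight L = W.
q = ½ρv² = ½ × 1.12 × 32² = 573.4 Pa.
Required CL = L/(qS) = 2501.6/(573.4·15) = 0.2908.
CD = 0.0126 + 0.0163 × 0.2908² = 0.01398.
D = q·S·CD = 573.4 × 15 × 0.01398 = 120.2 N

D = 120 N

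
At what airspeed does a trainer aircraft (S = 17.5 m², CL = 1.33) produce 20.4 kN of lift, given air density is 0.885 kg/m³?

v = 44.5 m/s

L = ½ρv²S·CL ⇒ v = √(2L/(ρ·S·CL))
v = √(2 × 20400 / (0.885 × 17.5 × 1.33)) = √1981 = 44.5 m/s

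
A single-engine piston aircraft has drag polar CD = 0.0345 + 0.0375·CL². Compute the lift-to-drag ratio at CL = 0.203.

CD = 0.0345 + 0.0375 × 0.203² = 0.03605
L/D = CL/CD = 0.203 / 0.03605 = 5.63

L/D = 5.63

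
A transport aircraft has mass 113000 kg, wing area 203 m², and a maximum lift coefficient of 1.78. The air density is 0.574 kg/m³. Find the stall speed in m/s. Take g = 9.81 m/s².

At stall, lift equals weight: L = W = m·g = 113000 × 9.81 = 1.109×10^6 N.
From L = ½ρV²S·CL,max = W: V_stall = √(2W/(ρSCL,max)) = √(2·1.109×10^6/(0.574·203·1.78))
V_stall = √10690 = 103 m/s

V_stall = 103 m/s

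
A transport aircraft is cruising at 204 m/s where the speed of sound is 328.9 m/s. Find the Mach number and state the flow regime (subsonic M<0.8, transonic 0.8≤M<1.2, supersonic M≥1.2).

M = v/a = 204 / 328.9 = 0.62
M = 0.62 → subsonic.

M = 0.62 (subsonic)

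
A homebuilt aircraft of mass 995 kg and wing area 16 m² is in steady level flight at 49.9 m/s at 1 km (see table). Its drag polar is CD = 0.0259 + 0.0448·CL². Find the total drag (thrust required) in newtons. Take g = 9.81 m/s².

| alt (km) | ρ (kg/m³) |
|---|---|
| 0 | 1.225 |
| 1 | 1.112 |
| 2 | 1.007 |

At 1 km, from the table: ρ = 1.112 kg/m³.
Weight W = mg = 995 × 9.81 = 9761 N; in level flight L = W.
Dynamic pressure q = 0.5 × 1.112 × 49.9² = 1384 Pa.
Required CL = L/(qS) = 9761/(1384·16) = 0.4407.
CD = 0.0259 + 0.0448 × 0.4407² = 0.0346.
D = q·S·CD = 1384 × 16 × 0.0346 = 766.4 N

D = 766 N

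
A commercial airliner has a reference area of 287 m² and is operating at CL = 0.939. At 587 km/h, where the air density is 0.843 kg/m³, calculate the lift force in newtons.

Convert speed: v = 587 km/h ÷ 3.6 = 163.1 m/s.
L = ½ρv²S·CL = ½ × 0.843 × 163.1² × 287 × 0.939 = 3.02×10^6 N ≈ 3020 kN

L = 3.02×10^6 N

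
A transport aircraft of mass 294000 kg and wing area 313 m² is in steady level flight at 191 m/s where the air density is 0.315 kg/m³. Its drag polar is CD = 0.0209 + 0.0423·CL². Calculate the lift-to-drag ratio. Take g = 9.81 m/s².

L/D = 12.4

In steady level flight, lift balances weight: W = mg = 294000 × 9.81 = 2.8841×10^6 N.
Dynamic pressure q = 0.5 × 0.315 × 191² = 5746 Pa.
CL = W/(q·S) = 2.8841×10^6 / (5746 × 313) = 1.604.
CD = 0.0209 + 0.0423 × 1.604² = 0.1297.
L/D = CL/CD = 1.604 / 0.1297 = 12.4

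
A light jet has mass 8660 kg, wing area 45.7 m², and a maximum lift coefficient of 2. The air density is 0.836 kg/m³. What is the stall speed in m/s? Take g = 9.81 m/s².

At stall, lift equals weight: L = W = m·g = 8660 × 9.81 = 84950 N.
From L = ½ρV²S·CL,max = W: V_stall = √(2W/(ρSCL,max)) = √(2·84950/(0.836·45.7·2))
V_stall = √2224 = 47.2 m/s

V_stall = 47.2 m/s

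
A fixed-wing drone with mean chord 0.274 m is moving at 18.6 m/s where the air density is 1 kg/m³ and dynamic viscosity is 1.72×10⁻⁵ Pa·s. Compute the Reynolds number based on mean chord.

Re = 2.96×10^5

Re = ρ·v·c/μ = 1 × 18.6 × 0.274 / (1.72×10⁻⁵) = 2.96×10^5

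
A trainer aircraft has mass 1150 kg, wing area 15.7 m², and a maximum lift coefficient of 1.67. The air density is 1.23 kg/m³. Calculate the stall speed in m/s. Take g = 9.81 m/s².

Stall occurs when L = W at CL,max. W = mg = 1150 × 9.81 = 11280 N.
From L = ½ρV²S·CL,max = W: V_stall = √(2W/(ρSCL,max)) = √(2·11280/(1.23·15.7·1.67))
V_stall = √699.6 = 26.5 m/s

V_stall = 26.5 m/s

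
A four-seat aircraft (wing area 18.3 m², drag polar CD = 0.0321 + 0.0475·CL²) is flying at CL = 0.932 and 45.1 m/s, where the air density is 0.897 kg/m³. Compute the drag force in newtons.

D = 1220 N

CD = 0.0321 + 0.0475 × 0.932² = 0.07336
D = ½ρv²S·CD = ½ × 0.897 × 45.1² × 18.3 × 0.07336 = 1220 N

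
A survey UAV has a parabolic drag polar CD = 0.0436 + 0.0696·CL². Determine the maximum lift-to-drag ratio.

For CD = CD0 + K·CL², (L/D)max occurs at CL* = √(CD0/K) and equals 1/(2√(K·CD0)).
(L/D)max = 1/(2√(0.0696 × 0.0436)) = 1/(2 × 0.05509) = 9.08

(L/D)max = 9.08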